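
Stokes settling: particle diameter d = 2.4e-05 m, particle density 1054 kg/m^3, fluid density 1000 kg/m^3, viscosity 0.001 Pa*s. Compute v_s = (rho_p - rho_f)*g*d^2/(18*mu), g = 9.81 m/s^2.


Density difference: rho_p - rho_f = 1054 - 1000 = 54 kg/m^3
d^2 = (2.4e-05)^2 = 5.76e-10 m^2
Numerator = (rho_p - rho_f) * g * d^2 = 54 * 9.81 * 5.76e-10 = 3.0513024e-07
Denominator = 18 * mu = 18 * 0.001 = 0.018
v_s = 3.0513024e-07 / 0.018 = 1.69517e-05 m/s
Check: Re = rho_f * v_s * d / mu = 1000 * 1.69517e-05 * 2.4e-05 / 0.001 = 4.07e-04 < 1, so Stokes' law applies.

1.69517e-05 m/s


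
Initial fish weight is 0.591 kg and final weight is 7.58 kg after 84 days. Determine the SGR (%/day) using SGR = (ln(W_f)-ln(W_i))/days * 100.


ln(W_f) = ln(7.58) = 2.0255132
ln(W_i) = ln(0.591) = -0.52593926
ln(W_f) - ln(W_i) = 2.0255132 - -0.52593926 = 2.5514525
SGR = 2.5514525 / 84 * 100 = 3.03744 %/day

3.03744 %/day


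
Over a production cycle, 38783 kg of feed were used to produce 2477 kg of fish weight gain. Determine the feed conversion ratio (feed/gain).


FCR = feed consumed / weight gained
FCR = 38783 kg / 2477 kg = 15.6572

15.6572


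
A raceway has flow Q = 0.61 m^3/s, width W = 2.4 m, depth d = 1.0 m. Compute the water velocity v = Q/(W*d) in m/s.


Cross-sectional area = W * d = 2.4 * 1.0 = 2.4 m^2
Velocity = Q / A = 0.61 / 2.4 = 0.254167 m/s

0.254167 m/s


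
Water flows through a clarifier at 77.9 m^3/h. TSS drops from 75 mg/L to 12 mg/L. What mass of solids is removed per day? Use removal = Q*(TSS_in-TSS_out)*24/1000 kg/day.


Concentration drop: TSS_in - TSS_out = 75 - 12 = 63 mg/L
Hourly solids removed = Q * dTSS = 77.9 m^3/h * 63 mg/L = 4907.7 g/h  (m^3/h * mg/L = g/h)
Daily solids removed = 4907.7 * 24 = 117784.8 g/day
Convert g to kg: 117784.8 / 1000 = 117.7848 kg/day

117.7848 kg/day


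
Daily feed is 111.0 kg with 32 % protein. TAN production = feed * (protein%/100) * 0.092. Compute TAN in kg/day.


Protein in feed = 111.0 * 32/100 = 35.52 kg/day
TAN = protein * 0.092 = 35.52 * 0.092 = 3.26784 kg/day

3.26784 kg/day


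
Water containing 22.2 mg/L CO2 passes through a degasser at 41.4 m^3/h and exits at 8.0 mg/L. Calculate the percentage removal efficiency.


CO2_out / CO2_in = 8.0 / 22.2 = 0.36036036
Fraction remaining = 0.36036036
efficiency = (1 - 0.36036036) * 100 = 63.964 %

63.964 %


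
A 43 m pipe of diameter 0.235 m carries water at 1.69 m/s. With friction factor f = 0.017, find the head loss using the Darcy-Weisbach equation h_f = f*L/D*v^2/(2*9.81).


v^2 = 1.69^2 = 2.8561 m^2/s^2
L/D = 43/0.235 = 182.97872
h_f = f*(L/D)*v^2/(2g) = 0.017 * 182.97872 * 2.8561 / 19.62 = 0.452818 m

0.452818 m


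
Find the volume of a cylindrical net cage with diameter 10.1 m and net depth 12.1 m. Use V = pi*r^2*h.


r = d/2 = 10.1/2 = 5.05 m
Base area = pi*r^2 = pi*5.05^2 = 80.118467 m^2
Volume = 80.118467 * 12.1 = 969.433 m^3

969.433 m^3


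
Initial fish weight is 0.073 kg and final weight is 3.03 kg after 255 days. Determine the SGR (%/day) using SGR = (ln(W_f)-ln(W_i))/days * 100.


ln(W_f) = ln(3.03) = 1.1085626
ln(W_i) = ln(0.073) = -2.6172958
ln(W_f) - ln(W_i) = 1.1085626 - -2.6172958 = 3.7258584
SGR = 3.7258584 / 255 * 100 = 1.46112 %/day

1.46112 %/day


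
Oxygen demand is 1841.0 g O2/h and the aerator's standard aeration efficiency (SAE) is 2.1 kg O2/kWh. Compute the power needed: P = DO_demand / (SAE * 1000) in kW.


SAE in g O2/kWh = 2.1 * 1000 = 2100 g/kWh
P = DO_demand / SAE_g = 1841.0 / 2100 = 0.876667 kW

0.876667 kW


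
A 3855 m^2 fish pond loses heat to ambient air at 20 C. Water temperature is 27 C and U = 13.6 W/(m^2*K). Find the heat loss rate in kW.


Temperature difference dT = 27 - 20 = 7 K
Heat loss (W) = U * A * dT = 13.6 * 3855 * 7 = 366996 W
Convert to kW: 366996 / 1000 = 366.996 kW

366.996 kW


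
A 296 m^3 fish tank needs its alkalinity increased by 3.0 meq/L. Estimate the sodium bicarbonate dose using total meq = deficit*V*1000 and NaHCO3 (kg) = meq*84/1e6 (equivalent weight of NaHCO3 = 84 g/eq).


Tank volume in L = 296 m^3 * 1000 = 296000 L
Total meq required = 3.0 meq/L * 296000 L = 888000 meq
NaHCO3 mass = 888000 meq * 84 mg/meq / 1e6 = 74.592 kg

74.592 kg


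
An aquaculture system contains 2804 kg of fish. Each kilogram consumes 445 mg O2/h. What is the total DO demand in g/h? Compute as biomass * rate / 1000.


Total O2 consumption (mg/h) = 2804 kg * 445 mg/(kg*h) = 1247780 mg/h
Convert to g/h: 1247780 / 1000 = 1247.78 g/h

1247.78 g/h


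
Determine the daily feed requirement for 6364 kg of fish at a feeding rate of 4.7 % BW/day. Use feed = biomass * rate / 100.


Feeding rate fraction = 4.7% / 100 = 0.047
Daily feed = 6364 kg * 0.047 = 299.108 kg/day

299.108 kg/day


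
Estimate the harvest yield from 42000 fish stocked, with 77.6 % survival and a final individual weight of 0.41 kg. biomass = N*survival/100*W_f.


Survivors = 42000 * 77.6/100 = 32592 fish
Harvest biomass = survivors * W_f = 32592 * 0.41 = 13362.72 kg

13362.72 kg


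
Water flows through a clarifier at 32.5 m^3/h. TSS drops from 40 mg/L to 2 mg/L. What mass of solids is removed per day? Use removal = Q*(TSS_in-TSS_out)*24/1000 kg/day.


Concentration drop: TSS_in - TSS_out = 40 - 2 = 38 mg/L
Hourly solids removed = Q * dTSS = 32.5 m^3/h * 38 mg/L = 1235 g/h  (m^3/h * mg/L = g/h)
Daily solids removed = 1235 * 24 = 29640 g/day
Convert g to kg: 29640 / 1000 = 29.64 kg/day

29.64 kg/day


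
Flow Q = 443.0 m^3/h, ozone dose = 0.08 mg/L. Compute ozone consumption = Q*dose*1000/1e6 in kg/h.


O3 demand (mg/h) = Q * dose * 1000 = 443.0 * 0.08 * 1000 = 35440 mg/h
Convert mg to kg: 35440 / 1e6 = 0.03544 kg/h

0.03544 kg/h


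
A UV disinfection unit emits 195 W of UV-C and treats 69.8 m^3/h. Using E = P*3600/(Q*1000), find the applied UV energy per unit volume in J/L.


Energy delivered per hour = 195 W * 3600 s = 702000 J/h
Volume treated per hour = 69.8 m^3/h * 1000 = 69800 L/h
dose = 702000 / 69800 = 10.0573 J/L

10.0573 J/L


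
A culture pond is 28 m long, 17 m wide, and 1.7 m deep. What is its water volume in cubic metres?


Base area = L * W = 28 * 17 = 476 m^2
Volume = area * depth = 476 * 1.7 = 809.2 m^3

809.2 m^3


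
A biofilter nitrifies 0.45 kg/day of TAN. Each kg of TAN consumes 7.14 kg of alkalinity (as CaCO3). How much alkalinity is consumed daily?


Alkalinity factor: 7.14 kg CaCO3 consumed per kg TAN nitrified
alk = 0.45 kg TAN * 7.14 = 3.213 kg CaCO3/day

3.213 kg CaCO3/day


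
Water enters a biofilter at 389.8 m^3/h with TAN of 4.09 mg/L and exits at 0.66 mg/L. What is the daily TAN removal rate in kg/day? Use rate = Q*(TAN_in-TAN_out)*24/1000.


Concentration drop: TAN_in - TAN_out = 4.09 - 0.66 = 3.43 mg/L
Hourly TAN removed = Q * dTAN = 389.8 m^3/h * 3.43 mg/L = 1337.014 g/h  (m^3/h * mg/L = g/h)
Daily TAN removed = 1337.014 * 24 = 32088.336 g/day
Convert to kg/day: 32088.336 / 1000 = 32.088336 kg/day

32.088336 kg/day


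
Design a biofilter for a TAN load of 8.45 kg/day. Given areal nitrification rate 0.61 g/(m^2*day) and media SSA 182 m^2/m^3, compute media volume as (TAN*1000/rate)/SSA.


A = 8.45*1000 / 0.61 = 13852.459 m^2
V = 13852.459 / 182 = 76.1124

76.1124 m^3


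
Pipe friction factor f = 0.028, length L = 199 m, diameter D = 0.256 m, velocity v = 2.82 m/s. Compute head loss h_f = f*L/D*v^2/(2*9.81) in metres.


v^2 = 2.82^2 = 7.9524 m^2/s^2
L/D = 199/0.256 = 777.34375
h_f = f*(L/D)*v^2/(2g) = 0.028 * 777.34375 * 7.9524 / 19.62 = 8.82207 m

8.82207 m


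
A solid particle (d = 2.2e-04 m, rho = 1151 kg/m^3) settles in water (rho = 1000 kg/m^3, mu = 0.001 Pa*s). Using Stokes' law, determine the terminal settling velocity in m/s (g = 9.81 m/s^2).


Density difference: rho_p - rho_f = 1151 - 1000 = 151 kg/m^3
d^2 = (2.2e-04)^2 = 4.84e-08 m^2
Numerator = (rho_p - rho_f) * g * d^2 = 151 * 9.81 * 4.84e-08 = 7.1695404e-05
Denominator = 18 * mu = 18 * 0.001 = 0.018
v_s = 7.1695404e-05 / 0.018 = 0.00398308 m/s
Check: Re = rho_f * v_s * d / mu = 1000 * 0.00398308 * 2.2e-04 / 0.001 = 0.876 < 1, so Stokes' law applies.

0.00398308 m/s


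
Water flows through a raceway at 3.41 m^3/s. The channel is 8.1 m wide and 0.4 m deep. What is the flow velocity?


Cross-sectional area = W * d = 8.1 * 0.4 = 3.24 m^2
Velocity = Q / A = 3.41 / 3.24 = 1.05247 m/s

1.05247 m/s


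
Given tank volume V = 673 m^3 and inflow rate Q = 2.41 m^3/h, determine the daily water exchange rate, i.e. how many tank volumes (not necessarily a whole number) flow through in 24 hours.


Daily flow volume = 2.41 m^3/h * 24 h = 57.84 m^3/day
Exchanges = daily flow / tank volume = 57.84 / 673 = 0.0859435 exchanges/day

0.0859435 exchanges/day


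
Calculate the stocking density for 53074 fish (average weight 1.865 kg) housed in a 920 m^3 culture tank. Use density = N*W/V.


Total biomass = 53074 fish * 1.865 kg = 98983.01 kg
Density = total biomass / volume = 98983.01 / 920 = 107.59 kg/m^3

107.59 kg/m^3


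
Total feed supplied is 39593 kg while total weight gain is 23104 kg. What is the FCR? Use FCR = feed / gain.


FCR = feed consumed / weight gained
FCR = 39593 kg / 23104 kg = 1.71369

1.71369


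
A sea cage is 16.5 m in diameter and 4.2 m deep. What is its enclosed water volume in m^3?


r = d/2 = 16.5/2 = 8.25 m
Base area = pi*r^2 = pi*8.25^2 = 213.82465 m^2
Volume = 213.82465 * 4.2 = 898.064 m^3

898.064 m^3


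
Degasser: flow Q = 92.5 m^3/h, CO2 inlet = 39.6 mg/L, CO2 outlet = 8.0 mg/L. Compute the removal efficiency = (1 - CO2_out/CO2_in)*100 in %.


CO2_out / CO2_in = 8.0 / 39.6 = 0.2020202
Fraction remaining = 0.2020202
efficiency = (1 - 0.2020202) * 100 = 79.798 %

79.798 %


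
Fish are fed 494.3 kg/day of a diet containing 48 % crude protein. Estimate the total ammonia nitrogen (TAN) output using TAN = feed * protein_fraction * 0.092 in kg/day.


Protein in feed = 494.3 * 48/100 = 237.264 kg/day
TAN = protein * 0.092 = 237.264 * 0.092 = 21.828288 kg/day

21.828288 kg/day


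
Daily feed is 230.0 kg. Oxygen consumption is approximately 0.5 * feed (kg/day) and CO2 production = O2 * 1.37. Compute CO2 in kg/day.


O2 = 230.0 * 0.5 = 115
CO2 = 115 * 1.37 = 157.55

157.55 kg/day


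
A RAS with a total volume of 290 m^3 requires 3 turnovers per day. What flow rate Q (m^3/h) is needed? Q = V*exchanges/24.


Daily recirculation volume = 290 m^3 * 3 = 870 m^3/day
Flow rate Q = daily volume / 24 h = 870 / 24 = 36.25 m^3/h

36.25 m^3/h


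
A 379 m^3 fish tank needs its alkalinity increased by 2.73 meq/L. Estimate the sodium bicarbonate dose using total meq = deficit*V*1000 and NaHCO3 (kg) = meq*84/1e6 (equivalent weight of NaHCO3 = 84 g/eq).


Tank volume in L = 379 m^3 * 1000 = 379000 L
Total meq required = 2.73 meq/L * 379000 L = 1034670 meq
NaHCO3 mass = 1034670 meq * 84 mg/meq / 1e6 = 86.9123 kg

86.9123 kg


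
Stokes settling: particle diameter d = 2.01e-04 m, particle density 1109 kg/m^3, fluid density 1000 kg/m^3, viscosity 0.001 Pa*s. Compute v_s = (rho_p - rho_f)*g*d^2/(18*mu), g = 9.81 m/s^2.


Density difference: rho_p - rho_f = 1109 - 1000 = 109 kg/m^3
d^2 = (2.01e-04)^2 = 4.0401e-08 m^2
Numerator = (rho_p - rho_f) * g * d^2 = 109 * 9.81 * 4.0401e-08 = 4.3200385e-05
Denominator = 18 * mu = 18 * 0.001 = 0.018
v_s = 4.3200385e-05 / 0.018 = 0.00240002 m/s
Check: Re = rho_f * v_s * d / mu = 1000 * 0.00240002 * 2.01e-04 / 0.001 = 0.482 < 1, so Stokes' law applies.

0.00240002 m/s


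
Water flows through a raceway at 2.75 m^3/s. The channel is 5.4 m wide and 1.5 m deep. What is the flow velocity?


Cross-sectional area = W * d = 5.4 * 1.5 = 8.1 m^2
Velocity = Q / A = 2.75 / 8.1 = 0.339506 m/s

0.339506 m/s


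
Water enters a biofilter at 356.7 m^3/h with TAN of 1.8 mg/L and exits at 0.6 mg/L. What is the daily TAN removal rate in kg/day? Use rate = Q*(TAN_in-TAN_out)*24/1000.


Concentration drop: TAN_in - TAN_out = 1.8 - 0.6 = 1.2 mg/L
Hourly TAN removed = Q * dTAN = 356.7 m^3/h * 1.2 mg/L = 428.04 g/h  (m^3/h * mg/L = g/h)
Daily TAN removed = 428.04 * 24 = 10272.96 g/day
Convert to kg/day: 10272.96 / 1000 = 10.27296 kg/day

10.27296 kg/day


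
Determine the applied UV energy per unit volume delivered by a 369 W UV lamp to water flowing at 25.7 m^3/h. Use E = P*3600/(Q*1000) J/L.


Energy delivered per hour = 369 W * 3600 s = 1328400 J/h
Volume treated per hour = 25.7 m^3/h * 1000 = 25700 L/h
dose = 1328400 / 25700 = 51.6887 J/L

51.6887 J/L


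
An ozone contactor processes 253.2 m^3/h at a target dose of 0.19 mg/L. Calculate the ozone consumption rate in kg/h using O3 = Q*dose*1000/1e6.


O3 demand (mg/h) = Q * dose * 1000 = 253.2 * 0.19 * 1000 = 48108 mg/h
Convert mg to kg: 48108 / 1e6 = 0.048108 kg/h

0.048108 kg/h


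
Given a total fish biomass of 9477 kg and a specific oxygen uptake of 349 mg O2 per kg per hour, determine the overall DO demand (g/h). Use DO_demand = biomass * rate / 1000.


Total O2 consumption (mg/h) = 9477 kg * 349 mg/(kg*h) = 3307473 mg/h
Convert to g/h: 3307473 / 1000 = 3307.473 g/h

3307.473 g/h


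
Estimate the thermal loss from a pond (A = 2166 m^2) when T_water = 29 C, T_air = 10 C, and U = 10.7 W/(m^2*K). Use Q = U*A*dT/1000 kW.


Temperature difference dT = 29 - 10 = 19 K
Heat loss (W) = U * A * dT = 10.7 * 2166 * 19 = 440347.8 W
Convert to kW: 440347.8 / 1000 = 440.3478 kW

440.3478 kW


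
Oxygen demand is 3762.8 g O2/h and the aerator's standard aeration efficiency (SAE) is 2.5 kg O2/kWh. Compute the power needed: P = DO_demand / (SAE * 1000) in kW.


SAE in g O2/kWh = 2.5 * 1000 = 2500 g/kWh
P = DO_demand / SAE_g = 3762.8 / 2500 = 1.50512 kW

1.50512 kW


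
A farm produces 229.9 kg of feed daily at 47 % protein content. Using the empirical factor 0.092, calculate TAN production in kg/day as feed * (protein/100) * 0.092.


Protein in feed = 229.9 * 47/100 = 108.053 kg/day
TAN = protein * 0.092 = 108.053 * 0.092 = 9.940876 kg/day

9.940876 kg/day


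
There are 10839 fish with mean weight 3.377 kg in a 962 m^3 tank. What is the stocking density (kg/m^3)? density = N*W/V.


Total biomass = 10839 fish * 3.377 kg = 36603.303 kg
Density = total biomass / volume = 36603.303 / 962 = 38.0492 kg/m^3

38.0492 kg/m^3


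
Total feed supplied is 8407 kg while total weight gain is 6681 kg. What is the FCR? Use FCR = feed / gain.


FCR = feed consumed / weight gained
FCR = 8407 kg / 6681 kg = 1.25834

1.25834


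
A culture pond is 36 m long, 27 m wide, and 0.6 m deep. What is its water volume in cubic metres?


Base area = L * W = 36 * 27 = 972 m^2
Volume = area * depth = 972 * 0.6 = 583.2 m^3

583.2 m^3


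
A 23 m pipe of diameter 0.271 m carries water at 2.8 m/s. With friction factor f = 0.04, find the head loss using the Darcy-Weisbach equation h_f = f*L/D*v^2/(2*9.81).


v^2 = 2.8^2 = 7.84 m^2/s^2
L/D = 23/0.271 = 84.870849
h_f = f*(L/D)*v^2/(2g) = 0.04 * 84.870849 * 7.84 / 19.62 = 1.35655 m

1.35655 m


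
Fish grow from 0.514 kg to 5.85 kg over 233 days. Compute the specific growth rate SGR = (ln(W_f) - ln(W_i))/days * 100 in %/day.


ln(W_f) = ln(5.85) = 1.7664417
ln(W_i) = ln(0.514) = -0.66553201
ln(W_f) - ln(W_i) = 1.7664417 - -0.66553201 = 2.4319737
SGR = 2.4319737 / 233 * 100 = 1.04377 %/day

1.04377 %/day


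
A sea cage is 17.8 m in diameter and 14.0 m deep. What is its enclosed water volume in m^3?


r = d/2 = 17.8/2 = 8.9 m
Base area = pi*r^2 = pi*8.9^2 = 248.84555 m^2
Volume = 248.84555 * 14.0 = 3483.84 m^3

3483.84 m^3


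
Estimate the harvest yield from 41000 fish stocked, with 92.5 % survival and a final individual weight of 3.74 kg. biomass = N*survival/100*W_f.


Survivors = 41000 * 92.5/100 = 37925 fish
Harvest biomass = survivors * W_f = 37925 * 3.74 = 141839.5 kg

141839.5 kg


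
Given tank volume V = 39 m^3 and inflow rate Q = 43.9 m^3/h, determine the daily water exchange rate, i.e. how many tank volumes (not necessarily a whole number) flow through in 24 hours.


Daily flow volume = 43.9 m^3/h * 24 h = 1053.6 m^3/day
Exchanges = daily flow / tank volume = 1053.6 / 39 = 27.0154 exchanges/day

27.0154 exchanges/day


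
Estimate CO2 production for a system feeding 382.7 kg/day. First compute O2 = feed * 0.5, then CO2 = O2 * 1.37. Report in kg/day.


O2 = 382.7 * 0.5 = 191.35
CO2 = 191.35 * 1.37 = 262.1495

262.1495 kg/day


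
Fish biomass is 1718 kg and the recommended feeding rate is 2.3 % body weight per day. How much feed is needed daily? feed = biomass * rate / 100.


Feeding rate fraction = 2.3% / 100 = 0.023
Daily feed = 1718 kg * 0.023 = 39.514 kg/day

39.514 kg/day


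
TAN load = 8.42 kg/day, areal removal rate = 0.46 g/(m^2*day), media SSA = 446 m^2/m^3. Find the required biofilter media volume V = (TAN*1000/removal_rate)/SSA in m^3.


A = 8.42*1000 / 0.46 = 18304.348 m^2
V = 18304.348 / 446 = 41.0411

41.0411 m^3


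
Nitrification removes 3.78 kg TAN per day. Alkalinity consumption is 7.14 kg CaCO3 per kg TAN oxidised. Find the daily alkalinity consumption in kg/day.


Alkalinity factor: 7.14 kg CaCO3 consumed per kg TAN nitrified
alk = 3.78 kg TAN * 7.14 = 26.9892 kg CaCO3/day

26.9892 kg CaCO3/day


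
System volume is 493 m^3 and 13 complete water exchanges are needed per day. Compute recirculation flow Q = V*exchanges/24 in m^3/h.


Daily recirculation volume = 493 m^3 * 13 = 6409 m^3/day
Flow rate Q = daily volume / 24 h = 6409 / 24 = 267.042 m^3/h

267.042 m^3/h


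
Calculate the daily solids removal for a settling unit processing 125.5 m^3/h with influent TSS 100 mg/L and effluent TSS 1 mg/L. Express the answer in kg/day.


Concentration drop: TSS_in - TSS_out = 100 - 1 = 99 mg/L
Hourly solids removed = Q * dTSS = 125.5 m^3/h * 99 mg/L = 12424.5 g/h  (m^3/h * mg/L = g/h)
Daily solids removed = 12424.5 * 24 = 298188 g/day
Convert g to kg: 298188 / 1000 = 298.188 kg/day

298.188 kg/day


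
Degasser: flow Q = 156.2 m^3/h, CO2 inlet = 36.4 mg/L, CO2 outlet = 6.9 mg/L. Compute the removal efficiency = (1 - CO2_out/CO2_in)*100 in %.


CO2_out / CO2_in = 6.9 / 36.4 = 0.18956044
Fraction remaining = 0.18956044
efficiency = (1 - 0.18956044) * 100 = 81.044 %

81.044 %


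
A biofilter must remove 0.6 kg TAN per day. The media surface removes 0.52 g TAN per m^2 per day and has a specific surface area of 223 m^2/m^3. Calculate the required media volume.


A = 0.6*1000 / 0.52 = 1153.8462 m^2
V = 1153.8462 / 223 = 5.1742

5.1742 m^3


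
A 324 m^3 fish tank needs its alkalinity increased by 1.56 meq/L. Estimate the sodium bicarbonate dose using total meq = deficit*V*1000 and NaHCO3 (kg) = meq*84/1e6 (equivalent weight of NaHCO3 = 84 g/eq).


Tank volume in L = 324 m^3 * 1000 = 324000 L
Total meq required = 1.56 meq/L * 324000 L = 505440 meq
NaHCO3 mass = 505440 meq * 84 mg/meq / 1e6 = 42.457 kg

42.457 kg


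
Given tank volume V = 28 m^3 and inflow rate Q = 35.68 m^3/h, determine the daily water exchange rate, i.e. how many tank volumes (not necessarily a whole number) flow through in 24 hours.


Daily flow volume = 35.68 m^3/h * 24 h = 856.32 m^3/day
Exchanges = daily flow / tank volume = 856.32 / 28 = 30.5829 exchanges/day

30.5829 exchanges/day


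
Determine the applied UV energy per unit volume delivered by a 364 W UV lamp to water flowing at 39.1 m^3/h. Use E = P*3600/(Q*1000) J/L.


Energy delivered per hour = 364 W * 3600 s = 1310400 J/h
Volume treated per hour = 39.1 m^3/h * 1000 = 39100 L/h
dose = 1310400 / 39100 = 33.5141 J/L

33.5141 J/L


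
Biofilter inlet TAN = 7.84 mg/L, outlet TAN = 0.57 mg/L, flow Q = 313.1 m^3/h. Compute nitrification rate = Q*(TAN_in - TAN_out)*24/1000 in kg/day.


Concentration drop: TAN_in - TAN_out = 7.84 - 0.57 = 7.27 mg/L
Hourly TAN removed = Q * dTAN = 313.1 m^3/h * 7.27 mg/L = 2276.237 g/h  (m^3/h * mg/L = g/h)
Daily TAN removed = 2276.237 * 24 = 54629.688 g/day
Convert to kg/day: 54629.688 / 1000 = 54.629688 kg/day

54.629688 kg/day


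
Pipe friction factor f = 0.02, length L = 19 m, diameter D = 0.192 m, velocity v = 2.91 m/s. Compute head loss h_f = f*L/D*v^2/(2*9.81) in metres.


v^2 = 2.91^2 = 8.4681 m^2/s^2
L/D = 19/0.192 = 98.958333
h_f = f*(L/D)*v^2/(2g) = 0.02 * 98.958333 * 8.4681 / 19.62 = 0.854219 m

0.854219 m


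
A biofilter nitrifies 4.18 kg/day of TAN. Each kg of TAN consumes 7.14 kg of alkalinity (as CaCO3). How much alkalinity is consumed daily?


Alkalinity factor: 7.14 kg CaCO3 consumed per kg TAN nitrified
alk = 4.18 kg TAN * 7.14 = 29.8452 kg CaCO3/day

29.8452 kg CaCO3/day


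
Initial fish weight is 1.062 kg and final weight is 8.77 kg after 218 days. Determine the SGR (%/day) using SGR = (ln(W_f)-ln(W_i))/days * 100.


ln(W_f) = ln(8.77) = 2.1713368
ln(W_i) = ln(1.062) = 0.060153923
ln(W_f) - ln(W_i) = 2.1713368 - 0.060153923 = 2.1111829
SGR = 2.1111829 / 218 * 100 = 0.968433 %/day

0.968433 %/day


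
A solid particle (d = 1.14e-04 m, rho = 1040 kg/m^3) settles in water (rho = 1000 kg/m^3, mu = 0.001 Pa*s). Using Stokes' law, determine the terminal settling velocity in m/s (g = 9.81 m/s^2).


Density difference: rho_p - rho_f = 1040 - 1000 = 40 kg/m^3
d^2 = (1.14e-04)^2 = 1.2996e-08 m^2
Numerator = (rho_p - rho_f) * g * d^2 = 40 * 9.81 * 1.2996e-08 = 5.0996304e-06
Denominator = 18 * mu = 18 * 0.001 = 0.018
v_s = 5.0996304e-06 / 0.018 = 2.83313e-04 m/s
Check: Re = rho_f * v_s * d / mu = 1000 * 2.83313e-04 * 1.14e-04 / 0.001 = 0.0323 < 1, so Stokes' law applies.

2.83313e-04 m/s


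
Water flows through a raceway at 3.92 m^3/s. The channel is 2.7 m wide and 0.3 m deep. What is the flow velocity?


Cross-sectional area = W * d = 2.7 * 0.3 = 0.81 m^2
Velocity = Q / A = 3.92 / 0.81 = 4.83951 m/s

4.83951 m/s


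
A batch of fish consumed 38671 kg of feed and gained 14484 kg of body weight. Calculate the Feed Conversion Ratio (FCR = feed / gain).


FCR = feed consumed / weight gained
FCR = 38671 kg / 14484 kg = 2.66991

2.66991


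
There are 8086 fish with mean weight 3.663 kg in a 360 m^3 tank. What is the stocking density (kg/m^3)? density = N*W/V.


Total biomass = 8086 fish * 3.663 kg = 29619.018 kg
Density = total biomass / volume = 29619.018 / 360 = 82.275 kg/m^3

82.275 kg/m^3


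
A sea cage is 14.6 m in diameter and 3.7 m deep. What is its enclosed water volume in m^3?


r = d/2 = 14.6/2 = 7.3 m
Base area = pi*r^2 = pi*7.3^2 = 167.41547 m^2
Volume = 167.41547 * 3.7 = 619.437 m^3

619.437 m^3


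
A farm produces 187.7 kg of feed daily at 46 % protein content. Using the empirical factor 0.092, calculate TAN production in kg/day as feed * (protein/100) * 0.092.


Protein in feed = 187.7 * 46/100 = 86.342 kg/day
TAN = protein * 0.092 = 86.342 * 0.092 = 7.943464 kg/day

7.943464 kg/day


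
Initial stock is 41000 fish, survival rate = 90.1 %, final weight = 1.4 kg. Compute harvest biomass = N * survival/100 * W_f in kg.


Survivors = 41000 * 90.1/100 = 36941 fish
Harvest biomass = survivors * W_f = 36941 * 1.4 = 51717.4 kg

51717.4 kg


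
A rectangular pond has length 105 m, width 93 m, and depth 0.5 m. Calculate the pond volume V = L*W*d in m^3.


Base area = L * W = 105 * 93 = 9765 m^2
Volume = area * depth = 9765 * 0.5 = 4882.5 m^3

4882.5 m^3


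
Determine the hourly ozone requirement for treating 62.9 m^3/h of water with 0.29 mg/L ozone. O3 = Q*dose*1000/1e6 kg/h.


O3 demand (mg/h) = Q * dose * 1000 = 62.9 * 0.29 * 1000 = 18241 mg/h
Convert mg to kg: 18241 / 1e6 = 0.018241 kg/h

0.018241 kg/h


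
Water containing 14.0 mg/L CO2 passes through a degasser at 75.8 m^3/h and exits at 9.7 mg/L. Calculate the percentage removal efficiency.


CO2_out / CO2_in = 9.7 / 14.0 = 0.69285714
Fraction remaining = 0.69285714
efficiency = (1 - 0.69285714) * 100 = 30.7143 %

30.7143 %


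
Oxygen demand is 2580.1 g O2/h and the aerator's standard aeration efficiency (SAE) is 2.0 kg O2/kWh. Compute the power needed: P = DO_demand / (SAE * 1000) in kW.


SAE in g O2/kWh = 2.0 * 1000 = 2000 g/kWh
P = DO_demand / SAE_g = 2580.1 / 2000 = 1.29005 kW

1.29005 kW


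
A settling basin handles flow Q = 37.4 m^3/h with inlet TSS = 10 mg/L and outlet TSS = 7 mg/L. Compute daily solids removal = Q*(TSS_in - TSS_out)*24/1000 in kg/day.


Concentration drop: TSS_in - TSS_out = 10 - 7 = 3 mg/L
Hourly solids removed = Q * dTSS = 37.4 m^3/h * 3 mg/L = 112.2 g/h  (m^3/h * mg/L = g/h)
Daily solids removed = 112.2 * 24 = 2692.8 g/day
Convert g to kg: 2692.8 / 1000 = 2.6928 kg/day

2.6928 kg/day


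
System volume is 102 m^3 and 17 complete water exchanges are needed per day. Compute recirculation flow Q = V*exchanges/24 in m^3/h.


Daily recirculation volume = 102 m^3 * 17 = 1734 m^3/day
Flow rate Q = daily volume / 24 h = 1734 / 24 = 72.25 m^3/h

72.25 m^3/h


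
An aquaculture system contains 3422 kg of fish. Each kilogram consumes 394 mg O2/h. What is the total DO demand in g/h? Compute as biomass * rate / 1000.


Total O2 consumption (mg/h) = 3422 kg * 394 mg/(kg*h) = 1348268 mg/h
Convert to g/h: 1348268 / 1000 = 1348.268 g/h

1348.268 g/h


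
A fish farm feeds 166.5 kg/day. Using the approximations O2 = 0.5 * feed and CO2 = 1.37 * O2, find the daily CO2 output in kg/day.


O2 = 166.5 * 0.5 = 83.25
CO2 = 83.25 * 1.37 = 114.0525

114.0525 kg/day


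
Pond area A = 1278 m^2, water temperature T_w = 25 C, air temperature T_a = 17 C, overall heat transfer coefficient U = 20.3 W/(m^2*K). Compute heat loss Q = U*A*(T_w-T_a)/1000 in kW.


Temperature difference dT = 25 - 17 = 8 K
Heat loss (W) = U * A * dT = 20.3 * 1278 * 8 = 207547.2 W
Convert to kW: 207547.2 / 1000 = 207.5472 kW

207.5472 kW


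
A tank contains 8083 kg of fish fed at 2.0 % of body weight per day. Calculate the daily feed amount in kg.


Feeding rate fraction = 2.0% / 100 = 0.02
Daily feed = 8083 kg * 0.02 = 161.66 kg/day

161.66 kg/day


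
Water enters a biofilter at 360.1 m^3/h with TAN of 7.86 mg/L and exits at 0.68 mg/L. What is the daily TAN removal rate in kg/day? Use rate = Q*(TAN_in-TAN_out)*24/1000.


Concentration drop: TAN_in - TAN_out = 7.86 - 0.68 = 7.18 mg/L
Hourly TAN removed = Q * dTAN = 360.1 m^3/h * 7.18 mg/L = 2585.518 g/h  (m^3/h * mg/L = g/h)
Daily TAN removed = 2585.518 * 24 = 62052.432 g/day
Convert to kg/day: 62052.432 / 1000 = 62.052432 kg/day

62.052432 kg/day


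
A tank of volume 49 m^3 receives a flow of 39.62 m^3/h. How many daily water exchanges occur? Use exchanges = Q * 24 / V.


Daily flow volume = 39.62 m^3/h * 24 h = 950.88 m^3/day
Exchanges = daily flow / tank volume = 950.88 / 49 = 19.4057 exchanges/day

19.4057 exchanges/day


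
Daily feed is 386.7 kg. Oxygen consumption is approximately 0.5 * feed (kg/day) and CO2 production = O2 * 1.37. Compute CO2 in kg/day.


O2 = 386.7 * 0.5 = 193.35
CO2 = 193.35 * 1.37 = 264.8895

264.8895 kg/day


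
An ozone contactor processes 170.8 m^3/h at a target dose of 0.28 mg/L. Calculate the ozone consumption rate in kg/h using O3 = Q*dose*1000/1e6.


O3 demand (mg/h) = Q * dose * 1000 = 170.8 * 0.28 * 1000 = 47824 mg/h
Convert mg to kg: 47824 / 1e6 = 0.047824 kg/h

0.047824 kg/h


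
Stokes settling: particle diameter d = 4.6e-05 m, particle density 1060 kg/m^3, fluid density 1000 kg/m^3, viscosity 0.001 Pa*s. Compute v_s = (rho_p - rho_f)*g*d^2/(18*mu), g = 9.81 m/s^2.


Density difference: rho_p - rho_f = 1060 - 1000 = 60 kg/m^3
d^2 = (4.6e-05)^2 = 2.116e-09 m^2
Numerator = (rho_p - rho_f) * g * d^2 = 60 * 9.81 * 2.116e-09 = 1.2454776e-06
Denominator = 18 * mu = 18 * 0.001 = 0.018
v_s = 1.2454776e-06 / 0.018 = 6.91932e-05 m/s
Check: Re = rho_f * v_s * d / mu = 1000 * 6.91932e-05 * 4.6e-05 / 0.001 = 0.00318 < 1, so Stokes' law applies.

6.91932e-05 m/s


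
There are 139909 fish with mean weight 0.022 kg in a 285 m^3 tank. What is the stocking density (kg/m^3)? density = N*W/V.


Total biomass = 139909 fish * 0.022 kg = 3077.998 kg
Density = total biomass / volume = 3077.998 / 285 = 10.8 kg/m^3

10.8 kg/m^3


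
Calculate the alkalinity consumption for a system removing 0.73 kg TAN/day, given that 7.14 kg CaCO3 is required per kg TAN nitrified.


Alkalinity factor: 7.14 kg CaCO3 consumed per kg TAN nitrified
alk = 0.73 kg TAN * 7.14 = 5.2122 kg CaCO3/day

5.2122 kg CaCO3/day


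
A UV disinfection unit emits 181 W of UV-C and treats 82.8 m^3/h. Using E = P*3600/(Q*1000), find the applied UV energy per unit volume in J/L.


Energy delivered per hour = 181 W * 3600 s = 651600 J/h
Volume treated per hour = 82.8 m^3/h * 1000 = 82800 L/h
dose = 651600 / 82800 = 7.86957 J/L

7.86957 J/L


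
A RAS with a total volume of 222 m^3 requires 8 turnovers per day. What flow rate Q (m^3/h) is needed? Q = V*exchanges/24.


Daily recirculation volume = 222 m^3 * 8 = 1776 m^3/day
Flow rate Q = daily volume / 24 h = 1776 / 24 = 74 m^3/h

74 m^3/h


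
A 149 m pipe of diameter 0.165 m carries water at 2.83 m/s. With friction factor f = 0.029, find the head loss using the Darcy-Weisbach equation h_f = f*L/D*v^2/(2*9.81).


v^2 = 2.83^2 = 8.0089 m^2/s^2
L/D = 149/0.165 = 903.0303
h_f = f*(L/D)*v^2/(2g) = 0.029 * 903.0303 * 8.0089 / 19.62 = 10.6899 m

10.6899 m


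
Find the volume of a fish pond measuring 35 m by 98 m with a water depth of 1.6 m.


Base area = L * W = 35 * 98 = 3430 m^2
Volume = area * depth = 3430 * 1.6 = 5488 m^3

5488 m^3


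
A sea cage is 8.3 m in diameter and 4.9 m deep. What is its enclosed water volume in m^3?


r = d/2 = 8.3/2 = 4.15 m
Base area = pi*r^2 = pi*4.15^2 = 54.106079 m^2
Volume = 54.106079 * 4.9 = 265.12 m^3

265.12 m^3


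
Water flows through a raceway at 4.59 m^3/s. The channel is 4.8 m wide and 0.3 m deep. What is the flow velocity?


Cross-sectional area = W * d = 4.8 * 0.3 = 1.44 m^2
Velocity = Q / A = 4.59 / 1.44 = 3.1875 m/s

3.1875 m/s


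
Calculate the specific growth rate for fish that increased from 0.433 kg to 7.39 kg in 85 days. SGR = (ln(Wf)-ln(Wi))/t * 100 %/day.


ln(W_f) = ln(7.39) = 2.0001277
ln(W_i) = ln(0.433) = -0.83701755
ln(W_f) - ln(W_i) = 2.0001277 - -0.83701755 = 2.8371453
SGR = 2.8371453 / 85 * 100 = 3.33782 %/day

3.33782 %/day


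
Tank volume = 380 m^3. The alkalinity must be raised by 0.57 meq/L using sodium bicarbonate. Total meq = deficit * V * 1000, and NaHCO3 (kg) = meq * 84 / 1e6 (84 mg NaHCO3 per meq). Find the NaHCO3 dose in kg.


Tank volume in L = 380 m^3 * 1000 = 380000 L
Total meq required = 0.57 meq/L * 380000 L = 216600 meq
NaHCO3 mass = 216600 meq * 84 mg/meq / 1e6 = 18.1944 kg

18.1944 kg


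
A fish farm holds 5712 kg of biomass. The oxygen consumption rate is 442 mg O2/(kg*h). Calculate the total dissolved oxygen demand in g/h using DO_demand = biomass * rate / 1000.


Total O2 consumption (mg/h) = 5712 kg * 442 mg/(kg*h) = 2524704 mg/h
Convert to g/h: 2524704 / 1000 = 2524.704 g/h

2524.704 g/h


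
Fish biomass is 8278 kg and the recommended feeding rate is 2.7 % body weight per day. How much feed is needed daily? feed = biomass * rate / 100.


Feeding rate fraction = 2.7% / 100 = 0.027
Daily feed = 8278 kg * 0.027 = 223.506 kg/day

223.506 kg/day


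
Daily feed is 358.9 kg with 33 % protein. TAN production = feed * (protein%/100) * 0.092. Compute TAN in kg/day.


Protein in feed = 358.9 * 33/100 = 118.437 kg/day
TAN = protein * 0.092 = 118.437 * 0.092 = 10.896204 kg/day

10.896204 kg/day


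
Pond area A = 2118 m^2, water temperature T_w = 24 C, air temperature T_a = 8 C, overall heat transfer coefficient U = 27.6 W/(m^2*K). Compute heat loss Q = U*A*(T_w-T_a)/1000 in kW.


Temperature difference dT = 24 - 8 = 16 K
Heat loss (W) = U * A * dT = 27.6 * 2118 * 16 = 935308.8 W
Convert to kW: 935308.8 / 1000 = 935.3088 kW

935.3088 kW


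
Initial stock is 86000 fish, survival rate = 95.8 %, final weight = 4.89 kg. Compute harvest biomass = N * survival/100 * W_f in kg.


Survivors = 86000 * 95.8/100 = 82388 fish
Harvest biomass = survivors * W_f = 82388 * 4.89 = 402877.32 kg

402877.32 kg


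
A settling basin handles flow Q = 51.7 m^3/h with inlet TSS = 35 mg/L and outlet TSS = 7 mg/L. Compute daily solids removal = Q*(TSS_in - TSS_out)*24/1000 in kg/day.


Concentration drop: TSS_in - TSS_out = 35 - 7 = 28 mg/L
Hourly solids removed = Q * dTSS = 51.7 m^3/h * 28 mg/L = 1447.6 g/h  (m^3/h * mg/L = g/h)
Daily solids removed = 1447.6 * 24 = 34742.4 g/day
Convert g to kg: 34742.4 / 1000 = 34.7424 kg/day

34.7424 kg/day


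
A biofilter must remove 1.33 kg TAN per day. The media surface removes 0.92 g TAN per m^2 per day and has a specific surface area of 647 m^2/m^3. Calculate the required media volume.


A = 1.33*1000 / 0.92 = 1445.6522 m^2
V = 1445.6522 / 647 = 2.23439

2.23439 m^3


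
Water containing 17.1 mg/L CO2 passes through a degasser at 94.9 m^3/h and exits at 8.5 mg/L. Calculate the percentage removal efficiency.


CO2_out / CO2_in = 8.5 / 17.1 = 0.49707602
Fraction remaining = 0.49707602
efficiency = (1 - 0.49707602) * 100 = 50.2924 %

50.2924 %


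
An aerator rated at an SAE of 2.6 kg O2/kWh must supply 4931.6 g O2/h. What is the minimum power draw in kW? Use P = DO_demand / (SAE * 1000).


SAE in g O2/kWh = 2.6 * 1000 = 2600 g/kWh
P = DO_demand / SAE_g = 4931.6 / 2600 = 1.89677 kW

1.89677 kW


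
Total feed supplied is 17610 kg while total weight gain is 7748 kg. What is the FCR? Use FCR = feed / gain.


FCR = feed consumed / weight gained
FCR = 17610 kg / 7748 kg = 2.27284

2.27284


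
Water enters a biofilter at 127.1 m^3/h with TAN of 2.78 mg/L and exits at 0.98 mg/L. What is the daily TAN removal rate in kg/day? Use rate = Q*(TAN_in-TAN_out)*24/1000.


Concentration drop: TAN_in - TAN_out = 2.78 - 0.98 = 1.8 mg/L
Hourly TAN removed = Q * dTAN = 127.1 m^3/h * 1.8 mg/L = 228.78 g/h  (m^3/h * mg/L = g/h)
Daily TAN removed = 228.78 * 24 = 5490.72 g/day
Convert to kg/day: 5490.72 / 1000 = 5.49072 kg/day

5.49072 kg/day


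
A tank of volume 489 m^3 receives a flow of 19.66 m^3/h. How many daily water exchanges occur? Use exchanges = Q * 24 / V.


Daily flow volume = 19.66 m^3/h * 24 h = 471.84 m^3/day
Exchanges = daily flow / tank volume = 471.84 / 489 = 0.964908 exchanges/day

0.964908 exchanges/day


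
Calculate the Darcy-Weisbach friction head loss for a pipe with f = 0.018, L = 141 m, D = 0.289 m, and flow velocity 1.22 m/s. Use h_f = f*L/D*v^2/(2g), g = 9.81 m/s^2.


v^2 = 1.22^2 = 1.4884 m^2/s^2
L/D = 141/0.289 = 487.88927
h_f = f*(L/D)*v^2/(2g) = 0.018 * 487.88927 * 1.4884 / 19.62 = 0.666215 m

0.666215 m


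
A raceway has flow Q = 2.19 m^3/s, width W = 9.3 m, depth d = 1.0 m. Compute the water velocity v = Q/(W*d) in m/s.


Cross-sectional area = W * d = 9.3 * 1.0 = 9.3 m^2
Velocity = Q / A = 2.19 / 9.3 = 0.235484 m/s

0.235484 m/s


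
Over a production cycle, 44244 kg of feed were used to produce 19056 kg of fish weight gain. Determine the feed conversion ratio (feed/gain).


FCR = feed consumed / weight gained
FCR = 44244 kg / 19056 kg = 2.32179

2.32179


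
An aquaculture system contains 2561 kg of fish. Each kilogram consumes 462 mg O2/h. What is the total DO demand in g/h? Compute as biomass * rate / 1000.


Total O2 consumption (mg/h) = 2561 kg * 462 mg/(kg*h) = 1183182 mg/h
Convert to g/h: 1183182 / 1000 = 1183.182 g/h

1183.182 g/h


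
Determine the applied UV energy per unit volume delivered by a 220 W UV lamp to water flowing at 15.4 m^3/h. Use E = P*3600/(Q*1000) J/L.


Energy delivered per hour = 220 W * 3600 s = 792000 J/h
Volume treated per hour = 15.4 m^3/h * 1000 = 15400 L/h
dose = 792000 / 15400 = 51.4286 J/L

51.4286 J/L


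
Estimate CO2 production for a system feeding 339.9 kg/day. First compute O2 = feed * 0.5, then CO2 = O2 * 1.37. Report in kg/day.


O2 = 339.9 * 0.5 = 169.95
CO2 = 169.95 * 1.37 = 232.8315

232.8315 kg/day


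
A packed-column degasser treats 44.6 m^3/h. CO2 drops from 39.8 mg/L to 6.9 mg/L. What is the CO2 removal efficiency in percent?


CO2_out / CO2_in = 6.9 / 39.8 = 0.17336683
Fraction remaining = 0.17336683
efficiency = (1 - 0.17336683) * 100 = 82.6633 %

82.6633 %


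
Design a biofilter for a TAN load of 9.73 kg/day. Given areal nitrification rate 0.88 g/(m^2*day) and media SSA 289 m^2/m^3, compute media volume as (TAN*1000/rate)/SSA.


A = 9.73*1000 / 0.88 = 11056.818 m^2
V = 11056.818 / 289 = 38.2589

38.2589 m^3


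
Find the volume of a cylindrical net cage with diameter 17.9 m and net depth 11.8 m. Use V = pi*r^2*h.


r = d/2 = 17.9/2 = 8.95 m
Base area = pi*r^2 = pi*8.95^2 = 251.64943 m^2
Volume = 251.64943 * 11.8 = 2969.46 m^3

2969.46 m^3


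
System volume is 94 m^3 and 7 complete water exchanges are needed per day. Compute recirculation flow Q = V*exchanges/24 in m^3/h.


Daily recirculation volume = 94 m^3 * 7 = 658 m^3/day
Flow rate Q = daily volume / 24 h = 658 / 24 = 27.4167 m^3/h

27.4167 m^3/h


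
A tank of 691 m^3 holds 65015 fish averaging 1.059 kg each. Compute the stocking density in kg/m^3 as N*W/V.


Total biomass = 65015 fish * 1.059 kg = 68850.885 kg
Density = total biomass / volume = 68850.885 / 691 = 99.6395 kg/m^3

99.6395 kg/m^3


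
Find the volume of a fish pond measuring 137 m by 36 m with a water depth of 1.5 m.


Base area = L * W = 137 * 36 = 4932 m^2
Volume = area * depth = 4932 * 1.5 = 7398 m^3

7398 m^3


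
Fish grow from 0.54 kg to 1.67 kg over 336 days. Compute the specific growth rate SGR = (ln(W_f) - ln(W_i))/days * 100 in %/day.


ln(W_f) = ln(1.67) = 0.51282363
ln(W_i) = ln(0.54) = -0.61618614
ln(W_f) - ln(W_i) = 0.51282363 - -0.61618614 = 1.1290098
SGR = 1.1290098 / 336 * 100 = 0.336015 %/day

0.336015 %/day


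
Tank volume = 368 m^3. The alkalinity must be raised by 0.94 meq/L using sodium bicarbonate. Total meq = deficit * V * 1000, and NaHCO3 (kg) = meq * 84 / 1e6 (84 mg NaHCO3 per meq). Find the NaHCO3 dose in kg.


Tank volume in L = 368 m^3 * 1000 = 368000 L
Total meq required = 0.94 meq/L * 368000 L = 345920 meq
NaHCO3 mass = 345920 meq * 84 mg/meq / 1e6 = 29.0573 kg

29.0573 kg


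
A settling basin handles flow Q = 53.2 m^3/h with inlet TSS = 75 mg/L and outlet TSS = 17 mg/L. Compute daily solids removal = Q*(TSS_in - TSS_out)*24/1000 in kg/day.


Concentration drop: TSS_in - TSS_out = 75 - 17 = 58 mg/L
Hourly solids removed = Q * dTSS = 53.2 m^3/h * 58 mg/L = 3085.6 g/h  (m^3/h * mg/L = g/h)
Daily solids removed = 3085.6 * 24 = 74054.4 g/day
Convert g to kg: 74054.4 / 1000 = 74.0544 kg/day

74.0544 kg/day


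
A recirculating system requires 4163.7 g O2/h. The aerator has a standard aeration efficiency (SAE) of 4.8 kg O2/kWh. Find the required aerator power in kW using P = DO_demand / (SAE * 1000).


SAE in g O2/kWh = 4.8 * 1000 = 4800 g/kWh
P = DO_demand / SAE_g = 4163.7 / 4800 = 0.867437 kW

0.867437 kW


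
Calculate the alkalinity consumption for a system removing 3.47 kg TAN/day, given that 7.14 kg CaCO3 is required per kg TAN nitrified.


Alkalinity factor: 7.14 kg CaCO3 consumed per kg TAN nitrified
alk = 3.47 kg TAN * 7.14 = 24.7758 kg CaCO3/day

24.7758 kg CaCO3/day


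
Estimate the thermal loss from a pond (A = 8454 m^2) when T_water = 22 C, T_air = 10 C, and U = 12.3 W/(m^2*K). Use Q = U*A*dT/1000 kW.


Temperature difference dT = 22 - 10 = 12 K
Heat loss (W) = U * A * dT = 12.3 * 8454 * 12 = 1247810.4 W
Convert to kW: 1247810.4 / 1000 = 1247.8104 kW

1247.8104 kW


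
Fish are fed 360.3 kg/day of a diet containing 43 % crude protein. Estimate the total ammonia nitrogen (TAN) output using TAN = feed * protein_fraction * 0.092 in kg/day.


Protein in feed = 360.3 * 43/100 = 154.929 kg/day
TAN = protein * 0.092 = 154.929 * 0.092 = 14.253468 kg/day

14.253468 kg/day


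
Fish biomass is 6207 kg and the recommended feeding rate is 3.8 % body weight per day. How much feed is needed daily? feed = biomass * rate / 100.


Feeding rate fraction = 3.8% / 100 = 0.038
Daily feed = 6207 kg * 0.038 = 235.866 kg/day

235.866 kg/day


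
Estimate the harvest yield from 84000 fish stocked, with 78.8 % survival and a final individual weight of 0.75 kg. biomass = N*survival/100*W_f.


Survivors = 84000 * 78.8/100 = 66192 fish
Harvest biomass = survivors * W_f = 66192 * 0.75 = 49644 kg

49644 kg
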